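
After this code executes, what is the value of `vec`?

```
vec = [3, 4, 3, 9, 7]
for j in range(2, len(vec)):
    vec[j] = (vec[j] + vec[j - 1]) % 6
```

j=2: vec[2] = (3+4)%6 = 1 → [3, 4, 1, 9, 7]
j=3: vec[3] = (9+1)%6 = 4 → [3, 4, 1, 4, 7]
j=4: vec[4] = (7+4)%6 = 5 → [3, 4, 1, 4, 5]

[3, 4, 1, 4, 5]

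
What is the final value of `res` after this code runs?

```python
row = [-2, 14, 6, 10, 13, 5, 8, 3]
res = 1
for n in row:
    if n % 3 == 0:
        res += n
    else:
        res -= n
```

-38

n=-2: not %3==0, res = 1-(-2) = 3
n=14: not %3==0, res = 3-14 = -11
n=6: %3==0, res = (-11)+6 = -5
n=10: not %3==0, res = (-5)-10 = -15
n=13: not %3==0, res = (-15)-13 = -28
n=5: not %3==0, res = (-28)-5 = -33
n=8: not %3==0, res = (-33)-8 = -41
n=3: %3==0, res = (-41)+3 = -38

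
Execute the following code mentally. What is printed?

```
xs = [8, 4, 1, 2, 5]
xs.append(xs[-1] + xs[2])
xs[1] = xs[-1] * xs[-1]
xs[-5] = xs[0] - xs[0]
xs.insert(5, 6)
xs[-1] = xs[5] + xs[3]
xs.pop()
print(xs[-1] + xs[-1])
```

append xs[-1]+xs[2] = 5+1 = 6 → [8, 4, 1, 2, 5, 6]
xs[1] = xs[-1]*xs[-1] = 6*6 = 36 → [8, 36, 1, 2, 5, 6]
xs[-5] = xs[0]-xs[0] = 8-8 = 0 → [8, 0, 1, 2, 5, 6]
insert 6 at 5 → [8, 0, 1, 2, 5, 6, 6]
xs[-1] = xs[5]+xs[3] = 6+2 = 8 → [8, 0, 1, 2, 5, 6, 8]
pop() removes 8 → [8, 0, 1, 2, 5, 6]
xs[-1]+xs[-1] = 6+6 = 12

12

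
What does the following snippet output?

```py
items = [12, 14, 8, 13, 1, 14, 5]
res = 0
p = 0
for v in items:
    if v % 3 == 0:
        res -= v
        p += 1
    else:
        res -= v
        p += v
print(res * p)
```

-3752

v=12: %3==0, res = 0-12 = -12; p=1
v=14: not %3==0, res = (-12)-14 = -26; p=15
v=8: not %3==0, res = (-26)-8 = -34; p=23
v=13: not %3==0, res = (-34)-13 = -47; p=36
v=1: not %3==0, res = (-47)-1 = -48; p=37
v=14: not %3==0, res = (-48)-14 = -62; p=51
v=5: not %3==0, res = (-62)-5 = -67; p=56
res*p = (-67)*56 = -3752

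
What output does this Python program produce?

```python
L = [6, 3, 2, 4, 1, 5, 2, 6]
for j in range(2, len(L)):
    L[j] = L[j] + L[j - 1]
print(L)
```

j=2: L[2] = 2+3 = 5 → [6, 3, 5, 4, 1, 5, 2, 6]
j=3: L[3] = 4+5 = 9 → [6, 3, 5, 9, 1, 5, 2, 6]
j=4: L[4] = 1+9 = 10 → [6, 3, 5, 9, 10, 5, 2, 6]
j=5: L[5] = 5+10 = 15 → [6, 3, 5, 9, 10, 15, 2, 6]
j=6: L[6] = 2+15 = 17 → [6, 3, 5, 9, 10, 15, 17, 6]
j=7: L[7] = 6+17 = 23 → [6, 3, 5, 9, 10, 15, 17, 23]

[6, 3, 5, 9, 10, 15, 17, 23]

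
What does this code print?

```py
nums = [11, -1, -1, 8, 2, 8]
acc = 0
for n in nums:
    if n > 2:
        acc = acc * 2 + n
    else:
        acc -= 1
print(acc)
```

n=11: >2, acc = 0*2+11 = 11
n=-1: not >2, acc = 11-1 = 10
n=-1: not >2, acc = 10-1 = 9
n=8: >2, acc = 9*2+8 = 26
n=2: not >2, acc = 26-1 = 25
n=8: >2, acc = 25*2+8 = 58

58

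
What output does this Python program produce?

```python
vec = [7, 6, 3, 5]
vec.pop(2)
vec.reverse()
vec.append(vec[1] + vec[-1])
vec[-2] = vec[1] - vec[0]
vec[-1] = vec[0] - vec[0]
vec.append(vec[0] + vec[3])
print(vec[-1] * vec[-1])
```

pop(2) removes 3 → [7, 6, 5]
reverse → [5, 6, 7]
append vec[1]+vec[-1] = 6+7 = 13 → [5, 6, 7, 13]
vec[-2] = vec[1]-vec[0] = 6-5 = 1 → [5, 6, 1, 13]
vec[-1] = vec[0]-vec[0] = 5-5 = 0 → [5, 6, 1, 0]
append vec[0]+vec[3] = 5+0 = 5 → [5, 6, 1, 0, 5]
vec[-1]*vec[-1] = 5*5 = 25

25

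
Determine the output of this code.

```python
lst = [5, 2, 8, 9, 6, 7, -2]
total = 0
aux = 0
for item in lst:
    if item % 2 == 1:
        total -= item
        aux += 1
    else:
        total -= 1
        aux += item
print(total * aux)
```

-425

item=5: odd, total = 0-5 = -5; aux=1
item=2: not odd, total = (-5)-1 = -6; aux=3
item=8: not odd, total = (-6)-1 = -7; aux=11
item=9: odd, total = (-7)-9 = -16; aux=12
item=6: not odd, total = (-16)-1 = -17; aux=18
item=7: odd, total = (-17)-7 = -24; aux=19
item=-2: not odd, total = (-24)-1 = -25; aux=17
total*aux = (-25)*17 = -425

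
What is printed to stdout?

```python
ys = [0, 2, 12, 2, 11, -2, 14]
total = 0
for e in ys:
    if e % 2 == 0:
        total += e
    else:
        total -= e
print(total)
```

17

e=0: even, total = 0+0 = 0
e=2: even, total = 0+2 = 2
e=12: even, total = 2+12 = 14
e=2: even, total = 14+2 = 16
e=11: not even, total = 16-11 = 5
e=-2: even, total = 5+(-2) = 3
e=14: even, total = 3+14 = 17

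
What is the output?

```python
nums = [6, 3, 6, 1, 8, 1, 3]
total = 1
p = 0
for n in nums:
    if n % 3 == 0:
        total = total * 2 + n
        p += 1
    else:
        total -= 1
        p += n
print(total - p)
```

71

n=6: %3==0, total = 1*2+6 = 8; p=1
n=3: %3==0, total = 8*2+3 = 19; p=2
n=6: %3==0, total = 19*2+6 = 44; p=3
n=1: not %3==0, total = 44-1 = 43; p=4
n=8: not %3==0, total = 43-1 = 42; p=12
n=1: not %3==0, total = 42-1 = 41; p=13
n=3: %3==0, total = 41*2+3 = 85; p=14
total-p = 85-14 = 71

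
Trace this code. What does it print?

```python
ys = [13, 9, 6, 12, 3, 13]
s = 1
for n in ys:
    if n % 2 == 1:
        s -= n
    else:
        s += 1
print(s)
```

n=13: odd, s = 1-13 = -12
n=9: odd, s = (-12)-9 = -21
n=6: not odd, s = (-21)+1 = -20
n=12: not odd, s = (-20)+1 = -19
n=3: odd, s = (-19)-3 = -22
n=13: odd, s = (-22)-13 = -35

-35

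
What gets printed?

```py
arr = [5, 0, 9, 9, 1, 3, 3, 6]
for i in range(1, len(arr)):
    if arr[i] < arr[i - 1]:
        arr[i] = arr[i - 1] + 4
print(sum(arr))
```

i=1: 0<5, arr[1] = 5+4 = 9 → [5, 9, 9, 9, 1, 3, 3, 6]
i=2: 9>=9, unchanged → [5, 9, 9, 9, 1, 3, 3, 6]
i=3: 9>=9, unchanged → [5, 9, 9, 9, 1, 3, 3, 6]
i=4: 1<9, arr[4] = 9+4 = 13 → [5, 9, 9, 9, 13, 3, 3, 6]
i=5: 3<13, arr[5] = 13+4 = 17 → [5, 9, 9, 9, 13, 17, 3, 6]
i=6: 3<17, arr[6] = 17+4 = 21 → [5, 9, 9, 9, 13, 17, 21, 6]
i=7: 6<21, arr[7] = 21+4 = 25 → [5, 9, 9, 9, 13, 17, 21, 25]
sum = 108

108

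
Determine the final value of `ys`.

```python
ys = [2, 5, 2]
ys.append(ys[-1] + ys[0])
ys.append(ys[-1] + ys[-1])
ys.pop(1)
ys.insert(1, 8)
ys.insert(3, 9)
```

[2, 8, 2, 9, 4, 8]

append ys[-1]+ys[0] = 2+2 = 4 → [2, 5, 2, 4]
append ys[-1]+ys[-1] = 4+4 = 8 → [2, 5, 2, 4, 8]
pop(1) removes 5 → [2, 2, 4, 8]
insert 8 at 1 → [2, 8, 2, 4, 8]
insert 9 at 3 → [2, 8, 2, 9, 4, 8]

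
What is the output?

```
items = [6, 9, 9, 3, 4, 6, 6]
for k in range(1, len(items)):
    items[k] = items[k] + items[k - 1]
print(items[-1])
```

k=1: items[1] = 9+6 = 15 → [6, 15, 9, 3, 4, 6, 6]
k=2: items[2] = 9+15 = 24 → [6, 15, 24, 3, 4, 6, 6]
k=3: items[3] = 3+24 = 27 → [6, 15, 24, 27, 4, 6, 6]
k=4: items[4] = 4+27 = 31 → [6, 15, 24, 27, 31, 6, 6]
k=5: items[5] = 6+31 = 37 → [6, 15, 24, 27, 31, 37, 6]
k=6: items[6] = 6+37 = 43 → [6, 15, 24, 27, 31, 37, 43]

43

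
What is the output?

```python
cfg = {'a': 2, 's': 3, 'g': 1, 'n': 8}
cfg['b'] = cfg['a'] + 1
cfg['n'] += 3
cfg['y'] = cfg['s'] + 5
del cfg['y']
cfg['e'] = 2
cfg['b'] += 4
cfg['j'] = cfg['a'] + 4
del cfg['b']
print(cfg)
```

cfg['b'] = cfg['a']+1 = 3 → {'a': 2, 's': 3, 'g': 1, 'n': 8, 'b': 3}
cfg['n'] = 8+3 = 11 → {'a': 2, 's': 3, 'g': 1, 'n': 11, 'b': 3}
cfg['y'] = cfg['s']+5 = 8 → {'a': 2, 's': 3, 'g': 1, 'n': 11, 'b': 3, 'y': 8}
del 'y' → {'a': 2, 's': 3, 'g': 1, 'n': 11, 'b': 3}
cfg['e'] = 2 → {'a': 2, 's': 3, 'g': 1, 'n': 11, 'b': 3, 'e': 2}
cfg['b'] = 3+4 = 7 → {'a': 2, 's': 3, 'g': 1, 'n': 11, 'b': 7, 'e': 2}
cfg['j'] = cfg['a']+4 = 6 → {'a': 2, 's': 3, 'g': 1, 'n': 11, 'b': 7, 'e': 2, 'j': 6}
del 'b' → {'a': 2, 's': 3, 'g': 1, 'n': 11, 'e': 2, 'j': 6}

{'a': 2, 's': 3, 'g': 1, 'n': 11, 'e': 2, 'j': 6}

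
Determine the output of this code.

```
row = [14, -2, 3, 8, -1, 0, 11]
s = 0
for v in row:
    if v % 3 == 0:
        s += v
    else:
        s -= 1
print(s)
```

v=14: not %3==0, s = 0-1 = -1
v=-2: not %3==0, s = (-1)-1 = -2
v=3: %3==0, s = (-2)+3 = 1
v=8: not %3==0, s = 1-1 = 0
v=-1: not %3==0, s = 0-1 = -1
v=0: %3==0, s = (-1)+0 = -1
v=11: not %3==0, s = (-1)-1 = -2

-2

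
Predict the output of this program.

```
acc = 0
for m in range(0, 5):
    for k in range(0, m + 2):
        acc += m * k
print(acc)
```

m=0,k=0: acc = 0+0 = 0
m=0,k=1: acc = 0+0 = 0
m=1,k=0: acc = 0+0 = 0
m=1,k=1: acc = 0+1 = 1
m=1,k=2: acc = 1+2 = 3
m=2,k=0: acc = 3+0 = 3
m=2,k=1: acc = 3+2 = 5
m=2,k=2: acc = 5+4 = 9
m=2,k=3: acc = 9+6 = 15
m=3,k=0: acc = 15+0 = 15
m=3,k=1: acc = 15+3 = 18
m=3,k=2: acc = 18+6 = 24
m=3,k=3: acc = 24+9 = 33
m=3,k=4: acc = 33+12 = 45
m=4,k=0: acc = 45+0 = 45
m=4,k=1: acc = 45+4 = 49
m=4,k=2: acc = 49+8 = 57
m=4,k=3: acc = 57+12 = 69
m=4,k=4: acc = 69+16 = 85
m=4,k=5: acc = 85+20 = 105

105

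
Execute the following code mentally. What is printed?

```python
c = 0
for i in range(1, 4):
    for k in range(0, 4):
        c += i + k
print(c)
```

42

i=1,k=0: c = 0+1 = 1
i=1,k=1: c = 1+2 = 3
i=1,k=2: c = 3+3 = 6
i=1,k=3: c = 6+4 = 10
i=2,k=0: c = 10+2 = 12
i=2,k=1: c = 12+3 = 15
i=2,k=2: c = 15+4 = 19
i=2,k=3: c = 19+5 = 24
i=3,k=0: c = 24+3 = 27
i=3,k=1: c = 27+4 = 31
i=3,k=2: c = 31+5 = 36
i=3,k=3: c = 36+6 = 42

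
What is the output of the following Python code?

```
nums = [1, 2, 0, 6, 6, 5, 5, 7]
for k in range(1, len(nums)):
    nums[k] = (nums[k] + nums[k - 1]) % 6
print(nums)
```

k=1: nums[1] = (2+1)%6 = 3 → [1, 3, 0, 6, 6, 5, 5, 7]
k=2: nums[2] = (0+3)%6 = 3 → [1, 3, 3, 6, 6, 5, 5, 7]
k=3: nums[3] = (6+3)%6 = 3 → [1, 3, 3, 3, 6, 5, 5, 7]
k=4: nums[4] = (6+3)%6 = 3 → [1, 3, 3, 3, 3, 5, 5, 7]
k=5: nums[5] = (5+3)%6 = 2 → [1, 3, 3, 3, 3, 2, 5, 7]
k=6: nums[6] = (5+2)%6 = 1 → [1, 3, 3, 3, 3, 2, 1, 7]
k=7: nums[7] = (7+1)%6 = 2 → [1, 3, 3, 3, 3, 2, 1, 2]

[1, 3, 3, 3, 3, 2, 1, 2]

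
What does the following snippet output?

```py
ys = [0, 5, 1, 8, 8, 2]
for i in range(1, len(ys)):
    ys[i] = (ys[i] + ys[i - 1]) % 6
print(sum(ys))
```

11

i=1: ys[1] = (5+0)%6 = 5 → [0, 5, 1, 8, 8, 2]
i=2: ys[2] = (1+5)%6 = 0 → [0, 5, 0, 8, 8, 2]
i=3: ys[3] = (8+0)%6 = 2 → [0, 5, 0, 2, 8, 2]
i=4: ys[4] = (8+2)%6 = 4 → [0, 5, 0, 2, 4, 2]
i=5: ys[5] = (2+4)%6 = 0 → [0, 5, 0, 2, 4, 0]
sum = 11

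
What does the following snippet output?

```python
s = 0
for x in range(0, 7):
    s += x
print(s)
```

21

x=0: s = 0+0 = 0
x=1: s = 0+1 = 1
x=2: s = 1+2 = 3
x=3: s = 3+3 = 6
x=4: s = 6+4 = 10
x=5: s = 10+5 = 15
x=6: s = 15+6 = 21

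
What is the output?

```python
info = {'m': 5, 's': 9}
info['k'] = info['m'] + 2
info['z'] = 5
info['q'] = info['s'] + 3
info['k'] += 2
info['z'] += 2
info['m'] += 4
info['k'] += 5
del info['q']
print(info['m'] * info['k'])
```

info['k'] = info['m']+2 = 7 → {'m': 5, 's': 9, 'k': 7}
info['z'] = 5 → {'m': 5, 's': 9, 'k': 7, 'z': 5}
info['q'] = info['s']+3 = 12 → {'m': 5, 's': 9, 'k': 7, 'z': 5, 'q': 12}
info['k'] = 7+2 = 9 → {'m': 5, 's': 9, 'k': 9, 'z': 5, 'q': 12}
info['z'] = 5+2 = 7 → {'m': 5, 's': 9, 'k': 9, 'z': 7, 'q': 12}
info['m'] = 5+4 = 9 → {'m': 9, 's': 9, 'k': 9, 'z': 7, 'q': 12}
info['k'] = 9+5 = 14 → {'m': 9, 's': 9, 'k': 14, 'z': 7, 'q': 12}
del 'q' → {'m': 9, 's': 9, 'k': 14, 'z': 7}
info['m']*info['k'] = 9*14 = 126

126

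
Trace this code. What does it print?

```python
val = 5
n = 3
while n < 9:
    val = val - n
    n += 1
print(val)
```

n=3: val = 5-3 = 2
n=4: val = 2-4 = -2
n=5: val = (-2)-5 = -7
n=6: val = (-7)-6 = -13
n=7: val = (-13)-7 = -20
n=8: val = (-20)-8 = -28

-28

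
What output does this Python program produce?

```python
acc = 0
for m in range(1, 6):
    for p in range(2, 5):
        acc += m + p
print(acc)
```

m=1,p=2: acc = 0+3 = 3
m=1,p=3: acc = 3+4 = 7
m=1,p=4: acc = 7+5 = 12
m=2,p=2: acc = 12+4 = 16
m=2,p=3: acc = 16+5 = 21
m=2,p=4: acc = 21+6 = 27
m=3,p=2: acc = 27+5 = 32
m=3,p=3: acc = 32+6 = 38
m=3,p=4: acc = 38+7 = 45
m=4,p=2: acc = 45+6 = 51
m=4,p=3: acc = 51+7 = 58
m=4,p=4: acc = 58+8 = 66
m=5,p=2: acc = 66+7 = 73
m=5,p=3: acc = 73+8 = 81
m=5,p=4: acc = 81+9 = 90

90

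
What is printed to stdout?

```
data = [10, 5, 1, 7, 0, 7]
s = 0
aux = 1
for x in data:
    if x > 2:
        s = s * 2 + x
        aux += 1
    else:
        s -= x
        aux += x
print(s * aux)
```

x=10: >2, s = 0*2+10 = 10; aux=2
x=5: >2, s = 10*2+5 = 25; aux=3
x=1: not >2, s = 25-1 = 24; aux=4
x=7: >2, s = 24*2+7 = 55; aux=5
x=0: not >2, s = 55-0 = 55; aux=5
x=7: >2, s = 55*2+7 = 117; aux=6
s*aux = 117*6 = 702

702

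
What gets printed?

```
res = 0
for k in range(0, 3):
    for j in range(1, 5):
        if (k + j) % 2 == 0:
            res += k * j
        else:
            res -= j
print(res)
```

k=0,j=1: odd sum, res = 0-1 = -1
k=0,j=2: even sum, res = (-1)+0 = -1
k=0,j=3: odd sum, res = (-1)-3 = -4
k=0,j=4: even sum, res = (-4)+0 = -4
k=1,j=1: even sum, res = (-4)+1 = -3
k=1,j=2: odd sum, res = (-3)-2 = -5
k=1,j=3: even sum, res = (-5)+3 = -2
k=1,j=4: odd sum, res = (-2)-4 = -6
k=2,j=1: odd sum, res = (-6)-1 = -7
k=2,j=2: even sum, res = (-7)+4 = -3
k=2,j=3: odd sum, res = (-3)-3 = -6
k=2,j=4: even sum, res = (-6)+8 = 2

2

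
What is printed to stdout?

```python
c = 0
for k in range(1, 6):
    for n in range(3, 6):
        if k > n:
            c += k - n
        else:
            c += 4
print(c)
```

k=1,n=3: not 1>3, c = 0+4 = 4
k=1,n=4: not 1>4, c = 4+4 = 8
k=1,n=5: not 1>5, c = 8+4 = 12
k=2,n=3: not 2>3, c = 12+4 = 16
k=2,n=4: not 2>4, c = 16+4 = 20
k=2,n=5: not 2>5, c = 20+4 = 24
k=3,n=3: not 3>3, c = 24+4 = 28
k=3,n=4: not 3>4, c = 28+4 = 32
k=3,n=5: not 3>5, c = 32+4 = 36
k=4,n=3: 4>3, c = 36+1 = 37
k=4,n=4: not 4>4, c = 37+4 = 41
k=4,n=5: not 4>5, c = 41+4 = 45
k=5,n=3: 5>3, c = 45+2 = 47
k=5,n=4: 5>4, c = 47+1 = 48
k=5,n=5: not 5>5, c = 48+4 = 52

52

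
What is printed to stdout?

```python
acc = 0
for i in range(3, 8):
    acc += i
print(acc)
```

i=3: acc = 0+3 = 3
i=4: acc = 3+4 = 7
i=5: acc = 7+5 = 12
i=6: acc = 12+6 = 18
i=7: acc = 18+7 = 25

25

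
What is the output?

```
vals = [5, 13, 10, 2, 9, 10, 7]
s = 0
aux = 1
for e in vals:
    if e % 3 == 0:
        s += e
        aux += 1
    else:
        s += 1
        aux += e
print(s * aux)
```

735

e=5: not %3==0, s = 0+1 = 1; aux=6
e=13: not %3==0, s = 1+1 = 2; aux=19
e=10: not %3==0, s = 2+1 = 3; aux=29
e=2: not %3==0, s = 3+1 = 4; aux=31
e=9: %3==0, s = 4+9 = 13; aux=32
e=10: not %3==0, s = 13+1 = 14; aux=42
e=7: not %3==0, s = 14+1 = 15; aux=49
s*aux = 15*49 = 735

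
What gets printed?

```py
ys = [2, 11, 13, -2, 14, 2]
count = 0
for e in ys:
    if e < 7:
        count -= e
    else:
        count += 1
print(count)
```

1

e=2: <7, count = 0-2 = -2
e=11: not <7, count = (-2)+1 = -1
e=13: not <7, count = (-1)+1 = 0
e=-2: <7, count = 0-(-2) = 2
e=14: not <7, count = 2+1 = 3
e=2: <7, count = 3-2 = 1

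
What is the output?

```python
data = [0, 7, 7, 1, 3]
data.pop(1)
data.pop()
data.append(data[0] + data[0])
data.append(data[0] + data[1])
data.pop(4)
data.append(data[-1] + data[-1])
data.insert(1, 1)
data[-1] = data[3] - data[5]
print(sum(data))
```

10

pop(1) removes 7 → [0, 7, 1, 3]
pop() removes 3 → [0, 7, 1]
append data[0]+data[0] = 0+0 = 0 → [0, 7, 1, 0]
append data[0]+data[1] = 0+7 = 7 → [0, 7, 1, 0, 7]
pop(4) removes 7 → [0, 7, 1, 0]
append data[-1]+data[-1] = 0+0 = 0 → [0, 7, 1, 0, 0]
insert 1 at 1 → [0, 1, 7, 1, 0, 0]
data[-1] = data[3]-data[5] = 1-0 = 1 → [0, 1, 7, 1, 0, 1]
sum = 10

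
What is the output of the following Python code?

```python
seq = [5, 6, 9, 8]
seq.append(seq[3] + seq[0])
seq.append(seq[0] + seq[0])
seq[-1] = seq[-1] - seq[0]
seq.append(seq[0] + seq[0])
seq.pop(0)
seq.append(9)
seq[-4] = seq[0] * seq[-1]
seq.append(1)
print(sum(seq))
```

append seq[3]+seq[0] = 8+5 = 13 → [5, 6, 9, 8, 13]
append seq[0]+seq[0] = 5+5 = 10 → [5, 6, 9, 8, 13, 10]
seq[-1] = seq[-1]-seq[0] = 10-5 = 5 → [5, 6, 9, 8, 13, 5]
append seq[0]+seq[0] = 5+5 = 10 → [5, 6, 9, 8, 13, 5, 10]
pop(0) removes 5 → [6, 9, 8, 13, 5, 10]
append 9 → [6, 9, 8, 13, 5, 10, 9]
seq[-4] = seq[0]*seq[-1] = 6*9 = 54 → [6, 9, 8, 54, 5, 10, 9]
append 1 → [6, 9, 8, 54, 5, 10, 9, 1]
sum = 102

102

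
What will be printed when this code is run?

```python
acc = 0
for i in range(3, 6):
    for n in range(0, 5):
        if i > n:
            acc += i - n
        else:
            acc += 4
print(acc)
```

i=3,n=0: 3>0, acc = 0+3 = 3
i=3,n=1: 3>1, acc = 3+2 = 5
i=3,n=2: 3>2, acc = 5+1 = 6
i=3,n=3: not 3>3, acc = 6+4 = 10
i=3,n=4: not 3>4, acc = 10+4 = 14
i=4,n=0: 4>0, acc = 14+4 = 18
i=4,n=1: 4>1, acc = 18+3 = 21
i=4,n=2: 4>2, acc = 21+2 = 23
i=4,n=3: 4>3, acc = 23+1 = 24
i=4,n=4: not 4>4, acc = 24+4 = 28
i=5,n=0: 5>0, acc = 28+5 = 33
i=5,n=1: 5>1, acc = 33+4 = 37
i=5,n=2: 5>2, acc = 37+3 = 40
i=5,n=3: 5>3, acc = 40+2 = 42
i=5,n=4: 5>4, acc = 42+1 = 43

43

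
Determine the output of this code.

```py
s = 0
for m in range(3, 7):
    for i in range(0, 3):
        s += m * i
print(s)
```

m=3,i=0: s = 0+0 = 0
m=3,i=1: s = 0+3 = 3
m=3,i=2: s = 3+6 = 9
m=4,i=0: s = 9+0 = 9
m=4,i=1: s = 9+4 = 13
m=4,i=2: s = 13+8 = 21
m=5,i=0: s = 21+0 = 21
m=5,i=1: s = 21+5 = 26
m=5,i=2: s = 26+10 = 36
m=6,i=0: s = 36+0 = 36
m=6,i=1: s = 36+6 = 42
m=6,i=2: s = 42+12 = 54

54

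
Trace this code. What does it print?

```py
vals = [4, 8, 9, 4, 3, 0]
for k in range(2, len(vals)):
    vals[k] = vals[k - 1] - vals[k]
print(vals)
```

k=2: vals[2] = 8-9 = -1 → [4, 8, -1, 4, 3, 0]
k=3: vals[3] = (-1)-4 = -5 → [4, 8, -1, -5, 3, 0]
k=4: vals[4] = (-5)-3 = -8 → [4, 8, -1, -5, -8, 0]
k=5: vals[5] = (-8)-0 = -8 → [4, 8, -1, -5, -8, -8]

[4, 8, -1, -5, -8, -8]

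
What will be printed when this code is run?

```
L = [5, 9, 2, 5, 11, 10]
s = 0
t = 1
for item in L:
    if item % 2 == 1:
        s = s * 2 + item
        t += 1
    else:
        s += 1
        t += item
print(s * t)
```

1734

item=5: odd, s = 0*2+5 = 5; t=2
item=9: odd, s = 5*2+9 = 19; t=3
item=2: not odd, s = 19+1 = 20; t=5
item=5: odd, s = 20*2+5 = 45; t=6
item=11: odd, s = 45*2+11 = 101; t=7
item=10: not odd, s = 101+1 = 102; t=17
s*t = 102*17 = 1734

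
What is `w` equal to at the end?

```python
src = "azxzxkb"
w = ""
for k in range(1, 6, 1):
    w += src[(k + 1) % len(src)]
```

k=1: add src[2]='x' → 'x'
k=2: add src[3]='z' → 'xz'
k=3: add src[4]='x' → 'xzx'
k=4: add src[5]='k' → 'xzxk'
k=5: add src[6]='b' → 'xzxkb'

'xzxkb'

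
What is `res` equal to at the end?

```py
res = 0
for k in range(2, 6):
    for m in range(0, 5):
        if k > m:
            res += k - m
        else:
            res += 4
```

k=2,m=0: 2>0, res = 0+2 = 2
k=2,m=1: 2>1, res = 2+1 = 3
k=2,m=2: not 2>2, res = 3+4 = 7
k=2,m=3: not 2>3, res = 7+4 = 11
k=2,m=4: not 2>4, res = 11+4 = 15
k=3,m=0: 3>0, res = 15+3 = 18
k=3,m=1: 3>1, res = 18+2 = 20
k=3,m=2: 3>2, res = 20+1 = 21
k=3,m=3: not 3>3, res = 21+4 = 25
k=3,m=4: not 3>4, res = 25+4 = 29
k=4,m=0: 4>0, res = 29+4 = 33
k=4,m=1: 4>1, res = 33+3 = 36
k=4,m=2: 4>2, res = 36+2 = 38
k=4,m=3: 4>3, res = 38+1 = 39
k=4,m=4: not 4>4, res = 39+4 = 43
k=5,m=0: 5>0, res = 43+5 = 48
k=5,m=1: 5>1, res = 48+4 = 52
k=5,m=2: 5>2, res = 52+3 = 55
k=5,m=3: 5>3, res = 55+2 = 57
k=5,m=4: 5>4, res = 57+1 = 58

58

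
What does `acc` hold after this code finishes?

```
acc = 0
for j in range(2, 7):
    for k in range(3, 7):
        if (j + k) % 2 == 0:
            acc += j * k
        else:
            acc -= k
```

140

j=2,k=3: odd sum, acc = 0-3 = -3
j=2,k=4: even sum, acc = (-3)+8 = 5
j=2,k=5: odd sum, acc = 5-5 = 0
j=2,k=6: even sum, acc = 0+12 = 12
j=3,k=3: even sum, acc = 12+9 = 21
j=3,k=4: odd sum, acc = 21-4 = 17
j=3,k=5: even sum, acc = 17+15 = 32
j=3,k=6: odd sum, acc = 32-6 = 26
j=4,k=3: odd sum, acc = 26-3 = 23
j=4,k=4: even sum, acc = 23+16 = 39
j=4,k=5: odd sum, acc = 39-5 = 34
j=4,k=6: even sum, acc = 34+24 = 58
j=5,k=3: even sum, acc = 58+15 = 73
j=5,k=4: odd sum, acc = 73-4 = 69
j=5,k=5: even sum, acc = 69+25 = 94
j=5,k=6: odd sum, acc = 94-6 = 88
j=6,k=3: odd sum, acc = 88-3 = 85
j=6,k=4: even sum, acc = 85+24 = 109
j=6,k=5: odd sum, acc = 109-5 = 104
j=6,k=6: even sum, acc = 104+36 = 140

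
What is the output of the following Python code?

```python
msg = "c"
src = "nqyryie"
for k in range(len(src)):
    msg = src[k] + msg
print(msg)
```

eiyryqnc

k=0: prepend 'n' → 'nc'
k=1: prepend 'q' → 'qnc'
k=2: prepend 'y' → 'yqnc'
k=3: prepend 'r' → 'ryqnc'
k=4: prepend 'y' → 'yryqnc'
k=5: prepend 'i' → 'iyryqnc'
k=6: prepend 'e' → 'eiyryqnc'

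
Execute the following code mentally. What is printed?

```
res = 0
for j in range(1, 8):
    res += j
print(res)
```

28

j=1: res = 0+1 = 1
j=2: res = 1+2 = 3
j=3: res = 3+3 = 6
j=4: res = 6+4 = 10
j=5: res = 10+5 = 15
j=6: res = 15+6 = 21
j=7: res = 21+7 = 28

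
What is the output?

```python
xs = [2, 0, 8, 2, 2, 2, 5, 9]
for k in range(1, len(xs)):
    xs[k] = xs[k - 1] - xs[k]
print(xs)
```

[2, 2, -6, -8, -10, -12, -17, -26]

k=1: xs[1] = 2-0 = 2 → [2, 2, 8, 2, 2, 2, 5, 9]
k=2: xs[2] = 2-8 = -6 → [2, 2, -6, 2, 2, 2, 5, 9]
k=3: xs[3] = (-6)-2 = -8 → [2, 2, -6, -8, 2, 2, 5, 9]
k=4: xs[4] = (-8)-2 = -10 → [2, 2, -6, -8, -10, 2, 5, 9]
k=5: xs[5] = (-10)-2 = -12 → [2, 2, -6, -8, -10, -12, 5, 9]
k=6: xs[6] = (-12)-5 = -17 → [2, 2, -6, -8, -10, -12, -17, 9]
k=7: xs[7] = (-17)-9 = -26 → [2, 2, -6, -8, -10, -12, -17, -26]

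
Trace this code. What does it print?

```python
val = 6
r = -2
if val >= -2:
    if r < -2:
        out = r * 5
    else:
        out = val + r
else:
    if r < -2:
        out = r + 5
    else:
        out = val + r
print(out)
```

val=6, r=-2
val >= -2 is True; r < -2 is False
→ out = val + r = 4

4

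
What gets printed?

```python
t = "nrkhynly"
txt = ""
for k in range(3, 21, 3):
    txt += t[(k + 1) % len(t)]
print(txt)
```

yyknnh

k=3: add t[4]='y' → 'y'
k=6: add t[7]='y' → 'yy'
k=9: add t[2]='k' → 'yyk'
k=12: add t[5]='n' → 'yykn'
k=15: add t[0]='n' → 'yyknn'
k=18: add t[3]='h' → 'yyknnh'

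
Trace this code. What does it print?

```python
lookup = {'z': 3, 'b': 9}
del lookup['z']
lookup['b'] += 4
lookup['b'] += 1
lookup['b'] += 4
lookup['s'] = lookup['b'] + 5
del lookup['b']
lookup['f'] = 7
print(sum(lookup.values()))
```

del 'z' → {'b': 9}
lookup['b'] = 9+4 = 13 → {'b': 13}
lookup['b'] = 13+1 = 14 → {'b': 14}
lookup['b'] = 14+4 = 18 → {'b': 18}
lookup['s'] = lookup['b']+5 = 23 → {'b': 18, 's': 23}
del 'b' → {'s': 23}
lookup['f'] = 7 → {'s': 23, 'f': 7}
sum of values = 30

30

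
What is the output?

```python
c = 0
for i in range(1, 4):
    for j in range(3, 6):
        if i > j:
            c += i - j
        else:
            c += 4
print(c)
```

36

i=1,j=3: not 1>3, c = 0+4 = 4
i=1,j=4: not 1>4, c = 4+4 = 8
i=1,j=5: not 1>5, c = 8+4 = 12
i=2,j=3: not 2>3, c = 12+4 = 16
i=2,j=4: not 2>4, c = 16+4 = 20
i=2,j=5: not 2>5, c = 20+4 = 24
i=3,j=3: not 3>3, c = 24+4 = 28
i=3,j=4: not 3>4, c = 28+4 = 32
i=3,j=5: not 3>5, c = 32+4 = 36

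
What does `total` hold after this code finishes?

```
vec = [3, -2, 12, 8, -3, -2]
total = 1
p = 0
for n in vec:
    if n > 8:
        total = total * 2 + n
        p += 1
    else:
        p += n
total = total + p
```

n=3: not >8; p=3
n=-2: not >8; p=1
n=12: >8, total = 1*2+12 = 14; p=2
n=8: not >8; p=10
n=-3: not >8; p=7
n=-2: not >8; p=5
total+p = 14+5 = 19

19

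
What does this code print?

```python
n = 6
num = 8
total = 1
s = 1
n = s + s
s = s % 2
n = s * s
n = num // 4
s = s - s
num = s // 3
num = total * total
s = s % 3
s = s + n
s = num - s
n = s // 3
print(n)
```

-1

n = 1+1 = 2
s = 1%2 = 1
n = 1*1 = 1
n = 8//4 = 2
s = 1-1 = 0
num = 0//3 = 0
num = 1*1 = 1
s = 0%3 = 0
s = 0+2 = 2
s = 1-2 = -1
n = (-1)//3 = -1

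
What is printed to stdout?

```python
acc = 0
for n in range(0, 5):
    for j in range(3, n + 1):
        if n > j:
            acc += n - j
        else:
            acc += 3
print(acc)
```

7

n=3,j=3: not 3>3, acc = 0+3 = 3
n=4,j=3: 4>3, acc = 3+1 = 4
n=4,j=4: not 4>4, acc = 4+3 = 7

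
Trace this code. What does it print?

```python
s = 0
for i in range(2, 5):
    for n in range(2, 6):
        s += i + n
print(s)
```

78

i=2,n=2: s = 0+4 = 4
i=2,n=3: s = 4+5 = 9
i=2,n=4: s = 9+6 = 15
i=2,n=5: s = 15+7 = 22
i=3,n=2: s = 22+5 = 27
i=3,n=3: s = 27+6 = 33
i=3,n=4: s = 33+7 = 40
i=3,n=5: s = 40+8 = 48
i=4,n=2: s = 48+6 = 54
i=4,n=3: s = 54+7 = 61
i=4,n=4: s = 61+8 = 69
i=4,n=5: s = 69+9 = 78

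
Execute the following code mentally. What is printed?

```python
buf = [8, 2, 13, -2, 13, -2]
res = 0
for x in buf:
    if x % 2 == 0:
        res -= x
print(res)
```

x=8: even, res = 0-8 = -8
x=2: even, res = (-8)-2 = -10
x=13: not even
x=-2: even, res = (-10)-(-2) = -8
x=13: not even
x=-2: even, res = (-8)-(-2) = -6

-6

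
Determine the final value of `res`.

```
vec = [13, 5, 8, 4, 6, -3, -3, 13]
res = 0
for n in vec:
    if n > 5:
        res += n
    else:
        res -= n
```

n=13: >5, res = 0+13 = 13
n=5: not >5, res = 13-5 = 8
n=8: >5, res = 8+8 = 16
n=4: not >5, res = 16-4 = 12
n=6: >5, res = 12+6 = 18
n=-3: not >5, res = 18-(-3) = 21
n=-3: not >5, res = 21-(-3) = 24
n=13: >5, res = 24+13 = 37

37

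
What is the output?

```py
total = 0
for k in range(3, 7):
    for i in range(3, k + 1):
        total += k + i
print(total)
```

90

k=3,i=3: total = 0+6 = 6
k=4,i=3: total = 6+7 = 13
k=4,i=4: total = 13+8 = 21
k=5,i=3: total = 21+8 = 29
k=5,i=4: total = 29+9 = 38
k=5,i=5: total = 38+10 = 48
k=6,i=3: total = 48+9 = 57
k=6,i=4: total = 57+10 = 67
k=6,i=5: total = 67+11 = 78
k=6,i=6: total = 78+12 = 90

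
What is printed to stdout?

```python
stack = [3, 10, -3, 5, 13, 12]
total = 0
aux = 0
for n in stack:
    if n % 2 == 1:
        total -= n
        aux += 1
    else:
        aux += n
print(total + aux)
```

n=3: odd, total = 0-3 = -3; aux=1
n=10: not odd; aux=11
n=-3: odd, total = (-3)-(-3) = 0; aux=12
n=5: odd, total = 0-5 = -5; aux=13
n=13: odd, total = (-5)-13 = -18; aux=14
n=12: not odd; aux=26
total+aux = (-18)+26 = 8

8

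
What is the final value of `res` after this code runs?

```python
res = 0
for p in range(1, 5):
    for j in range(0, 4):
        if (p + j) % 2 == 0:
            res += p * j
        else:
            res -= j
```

p=1,j=0: odd sum, res = 0-0 = 0
p=1,j=1: even sum, res = 0+1 = 1
p=1,j=2: odd sum, res = 1-2 = -1
p=1,j=3: even sum, res = (-1)+3 = 2
p=2,j=0: even sum, res = 2+0 = 2
p=2,j=1: odd sum, res = 2-1 = 1
p=2,j=2: even sum, res = 1+4 = 5
p=2,j=3: odd sum, res = 5-3 = 2
p=3,j=0: odd sum, res = 2-0 = 2
p=3,j=1: even sum, res = 2+3 = 5
p=3,j=2: odd sum, res = 5-2 = 3
p=3,j=3: even sum, res = 3+9 = 12
p=4,j=0: even sum, res = 12+0 = 12
p=4,j=1: odd sum, res = 12-1 = 11
p=4,j=2: even sum, res = 11+8 = 19
p=4,j=3: odd sum, res = 19-3 = 16

16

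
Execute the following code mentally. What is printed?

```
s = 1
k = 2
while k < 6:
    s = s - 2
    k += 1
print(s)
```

-7

k=2: s = 1-2 = -1
k=3: s = (-1)-2 = -3
k=4: s = (-3)-2 = -5
k=5: s = (-5)-2 = -7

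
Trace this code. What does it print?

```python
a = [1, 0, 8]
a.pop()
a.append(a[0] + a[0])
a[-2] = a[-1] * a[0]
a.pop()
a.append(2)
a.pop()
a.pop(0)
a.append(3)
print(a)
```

[2, 3]

pop() removes 8 → [1, 0]
append a[0]+a[0] = 1+1 = 2 → [1, 0, 2]
a[-2] = a[-1]*a[0] = 2*1 = 2 → [1, 2, 2]
pop() removes 2 → [1, 2]
append 2 → [1, 2, 2]
pop() removes 2 → [1, 2]
pop(0) removes 1 → [2]
append 3 → [2, 3]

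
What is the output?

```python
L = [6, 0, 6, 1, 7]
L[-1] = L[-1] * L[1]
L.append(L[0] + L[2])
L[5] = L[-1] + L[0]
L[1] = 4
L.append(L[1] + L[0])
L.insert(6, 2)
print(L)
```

L[-1] = L[-1]*L[1] = 7*0 = 0 → [6, 0, 6, 1, 0]
append L[0]+L[2] = 6+6 = 12 → [6, 0, 6, 1, 0, 12]
L[5] = L[-1]+L[0] = 12+6 = 18 → [6, 0, 6, 1, 0, 18]
L[1] = 4 → [6, 4, 6, 1, 0, 18]
append L[1]+L[0] = 4+6 = 10 → [6, 4, 6, 1, 0, 18, 10]
insert 2 at 6 → [6, 4, 6, 1, 0, 18, 2, 10]

[6, 4, 6, 1, 0, 18, 2, 10]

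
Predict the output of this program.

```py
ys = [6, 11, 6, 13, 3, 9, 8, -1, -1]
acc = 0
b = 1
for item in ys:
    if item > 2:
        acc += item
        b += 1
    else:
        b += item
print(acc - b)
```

50

item=6: >2, acc = 0+6 = 6; b=2
item=11: >2, acc = 6+11 = 17; b=3
item=6: >2, acc = 17+6 = 23; b=4
item=13: >2, acc = 23+13 = 36; b=5
item=3: >2, acc = 36+3 = 39; b=6
item=9: >2, acc = 39+9 = 48; b=7
item=8: >2, acc = 48+8 = 56; b=8
item=-1: not >2; b=7
item=-1: not >2; b=6
acc-b = 56-6 = 50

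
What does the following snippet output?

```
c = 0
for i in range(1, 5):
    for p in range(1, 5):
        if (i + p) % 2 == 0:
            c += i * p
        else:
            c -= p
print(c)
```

i=1,p=1: even sum, c = 0+1 = 1
i=1,p=2: odd sum, c = 1-2 = -1
i=1,p=3: even sum, c = (-1)+3 = 2
i=1,p=4: odd sum, c = 2-4 = -2
i=2,p=1: odd sum, c = (-2)-1 = -3
i=2,p=2: even sum, c = (-3)+4 = 1
i=2,p=3: odd sum, c = 1-3 = -2
i=2,p=4: even sum, c = (-2)+8 = 6
i=3,p=1: even sum, c = 6+3 = 9
i=3,p=2: odd sum, c = 9-2 = 7
i=3,p=3: even sum, c = 7+9 = 16
i=3,p=4: odd sum, c = 16-4 = 12
i=4,p=1: odd sum, c = 12-1 = 11
i=4,p=2: even sum, c = 11+8 = 19
i=4,p=3: odd sum, c = 19-3 = 16
i=4,p=4: even sum, c = 16+16 = 32

32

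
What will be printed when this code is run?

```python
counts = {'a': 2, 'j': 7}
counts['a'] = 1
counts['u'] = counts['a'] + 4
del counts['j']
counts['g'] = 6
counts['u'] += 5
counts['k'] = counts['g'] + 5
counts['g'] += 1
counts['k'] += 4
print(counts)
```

{'a': 1, 'u': 10, 'g': 7, 'k': 15}

counts['a'] = 1 → {'a': 1, 'j': 7}
counts['u'] = counts['a']+4 = 5 → {'a': 1, 'j': 7, 'u': 5}
del 'j' → {'a': 1, 'u': 5}
counts['g'] = 6 → {'a': 1, 'u': 5, 'g': 6}
counts['u'] = 5+5 = 10 → {'a': 1, 'u': 10, 'g': 6}
counts['k'] = counts['g']+5 = 11 → {'a': 1, 'u': 10, 'g': 6, 'k': 11}
counts['g'] = 6+1 = 7 → {'a': 1, 'u': 10, 'g': 7, 'k': 11}
counts['k'] = 11+4 = 15 → {'a': 1, 'u': 10, 'g': 7, 'k': 15}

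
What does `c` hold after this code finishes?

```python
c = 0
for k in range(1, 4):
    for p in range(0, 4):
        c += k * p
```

k=1,p=0: c = 0+0 = 0
k=1,p=1: c = 0+1 = 1
k=1,p=2: c = 1+2 = 3
k=1,p=3: c = 3+3 = 6
k=2,p=0: c = 6+0 = 6
k=2,p=1: c = 6+2 = 8
k=2,p=2: c = 8+4 = 12
k=2,p=3: c = 12+6 = 18
k=3,p=0: c = 18+0 = 18
k=3,p=1: c = 18+3 = 21
k=3,p=2: c = 21+6 = 27
k=3,p=3: c = 27+9 = 36

36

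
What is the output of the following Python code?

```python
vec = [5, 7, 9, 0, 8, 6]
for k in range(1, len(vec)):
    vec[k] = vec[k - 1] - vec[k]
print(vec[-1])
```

k=1: vec[1] = 5-7 = -2 → [5, -2, 9, 0, 8, 6]
k=2: vec[2] = (-2)-9 = -11 → [5, -2, -11, 0, 8, 6]
k=3: vec[3] = (-11)-0 = -11 → [5, -2, -11, -11, 8, 6]
k=4: vec[4] = (-11)-8 = -19 → [5, -2, -11, -11, -19, 6]
k=5: vec[5] = (-19)-6 = -25 → [5, -2, -11, -11, -19, -25]

-25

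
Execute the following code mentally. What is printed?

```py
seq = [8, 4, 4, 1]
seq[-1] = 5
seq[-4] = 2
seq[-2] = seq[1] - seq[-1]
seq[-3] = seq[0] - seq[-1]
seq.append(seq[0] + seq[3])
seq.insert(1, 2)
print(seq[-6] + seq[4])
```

7

seq[-1] = 5 → [8, 4, 4, 5]
seq[-4] = 2 → [2, 4, 4, 5]
seq[-2] = seq[1]-seq[-1] = 4-5 = -1 → [2, 4, -1, 5]
seq[-3] = seq[0]-seq[-1] = 2-5 = -3 → [2, -3, -1, 5]
append seq[0]+seq[3] = 2+5 = 7 → [2, -3, -1, 5, 7]
insert 2 at 1 → [2, 2, -3, -1, 5, 7]
seq[-6]+seq[4] = 2+5 = 7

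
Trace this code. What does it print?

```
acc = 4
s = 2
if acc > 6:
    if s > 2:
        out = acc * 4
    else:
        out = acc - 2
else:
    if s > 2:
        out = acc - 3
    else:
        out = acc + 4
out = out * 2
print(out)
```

16

acc=4, s=2
acc > 6 is False; s > 2 is False
→ out = acc + 4 = 8
out = 8*2 = 16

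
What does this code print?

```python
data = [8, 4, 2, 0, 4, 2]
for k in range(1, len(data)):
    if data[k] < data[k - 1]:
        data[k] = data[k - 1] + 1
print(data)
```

[8, 9, 10, 11, 12, 13]

k=1: 4<8, data[1] = 8+1 = 9 → [8, 9, 2, 0, 4, 2]
k=2: 2<9, data[2] = 9+1 = 10 → [8, 9, 10, 0, 4, 2]
k=3: 0<10, data[3] = 10+1 = 11 → [8, 9, 10, 11, 4, 2]
k=4: 4<11, data[4] = 11+1 = 12 → [8, 9, 10, 11, 12, 2]
k=5: 2<12, data[5] = 12+1 = 13 → [8, 9, 10, 11, 12, 13]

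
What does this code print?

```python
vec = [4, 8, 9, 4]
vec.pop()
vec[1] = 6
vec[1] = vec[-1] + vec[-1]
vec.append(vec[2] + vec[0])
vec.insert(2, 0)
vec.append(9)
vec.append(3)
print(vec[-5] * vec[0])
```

0

pop() removes 4 → [4, 8, 9]
vec[1] = 6 → [4, 6, 9]
vec[1] = vec[-1]+vec[-1] = 9+9 = 18 → [4, 18, 9]
append vec[2]+vec[0] = 9+4 = 13 → [4, 18, 9, 13]
insert 0 at 2 → [4, 18, 0, 9, 13]
append 9 → [4, 18, 0, 9, 13, 9]
append 3 → [4, 18, 0, 9, 13, 9, 3]
vec[-5]*vec[0] = 0*4 = 0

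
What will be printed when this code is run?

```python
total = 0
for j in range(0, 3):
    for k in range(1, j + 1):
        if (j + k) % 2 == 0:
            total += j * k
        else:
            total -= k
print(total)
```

j=1,k=1: even sum, total = 0+1 = 1
j=2,k=1: odd sum, total = 1-1 = 0
j=2,k=2: even sum, total = 0+4 = 4

4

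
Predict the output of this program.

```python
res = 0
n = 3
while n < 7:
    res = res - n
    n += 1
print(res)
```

n=3: res = 0-3 = -3
n=4: res = (-3)-4 = -7
n=5: res = (-7)-5 = -12
n=6: res = (-12)-6 = -18

-18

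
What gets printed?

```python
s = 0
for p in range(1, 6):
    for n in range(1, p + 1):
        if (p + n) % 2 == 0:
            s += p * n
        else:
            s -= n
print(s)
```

p=1,n=1: even sum, s = 0+1 = 1
p=2,n=1: odd sum, s = 1-1 = 0
p=2,n=2: even sum, s = 0+4 = 4
p=3,n=1: even sum, s = 4+3 = 7
p=3,n=2: odd sum, s = 7-2 = 5
p=3,n=3: even sum, s = 5+9 = 14
p=4,n=1: odd sum, s = 14-1 = 13
p=4,n=2: even sum, s = 13+8 = 21
p=4,n=3: odd sum, s = 21-3 = 18
p=4,n=4: even sum, s = 18+16 = 34
p=5,n=1: even sum, s = 34+5 = 39
p=5,n=2: odd sum, s = 39-2 = 37
p=5,n=3: even sum, s = 37+15 = 52
p=5,n=4: odd sum, s = 52-4 = 48
p=5,n=5: even sum, s = 48+25 = 73

73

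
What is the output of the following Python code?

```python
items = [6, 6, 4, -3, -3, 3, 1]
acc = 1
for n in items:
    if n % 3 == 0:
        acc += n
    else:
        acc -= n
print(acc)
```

5

n=6: %3==0, acc = 1+6 = 7
n=6: %3==0, acc = 7+6 = 13
n=4: not %3==0, acc = 13-4 = 9
n=-3: %3==0, acc = 9+(-3) = 6
n=-3: %3==0, acc = 6+(-3) = 3
n=3: %3==0, acc = 3+3 = 6
n=1: not %3==0, acc = 6-1 = 5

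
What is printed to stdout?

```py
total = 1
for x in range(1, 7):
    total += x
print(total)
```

22

x=1: total = 1+1 = 2
x=2: total = 2+2 = 4
x=3: total = 4+3 = 7
x=4: total = 7+4 = 11
x=5: total = 11+5 = 16
x=6: total = 16+6 = 22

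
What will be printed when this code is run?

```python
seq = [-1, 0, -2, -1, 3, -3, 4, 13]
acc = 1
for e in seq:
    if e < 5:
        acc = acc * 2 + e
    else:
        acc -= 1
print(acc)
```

33

e=-1: <5, acc = 1*2+(-1) = 1
e=0: <5, acc = 1*2+0 = 2
e=-2: <5, acc = 2*2+(-2) = 2
e=-1: <5, acc = 2*2+(-1) = 3
e=3: <5, acc = 3*2+3 = 9
e=-3: <5, acc = 9*2+(-3) = 15
e=4: <5, acc = 15*2+4 = 34
e=13: not <5, acc = 34-1 = 33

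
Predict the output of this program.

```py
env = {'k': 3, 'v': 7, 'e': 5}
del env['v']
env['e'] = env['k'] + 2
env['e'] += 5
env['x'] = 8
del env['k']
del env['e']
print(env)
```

del 'v' → {'k': 3, 'e': 5}
env['e'] = env['k']+2 = 5 → {'k': 3, 'e': 5}
env['e'] = 5+5 = 10 → {'k': 3, 'e': 10}
env['x'] = 8 → {'k': 3, 'e': 10, 'x': 8}
del 'k' → {'e': 10, 'x': 8}
del 'e' → {'x': 8}

{'x': 8}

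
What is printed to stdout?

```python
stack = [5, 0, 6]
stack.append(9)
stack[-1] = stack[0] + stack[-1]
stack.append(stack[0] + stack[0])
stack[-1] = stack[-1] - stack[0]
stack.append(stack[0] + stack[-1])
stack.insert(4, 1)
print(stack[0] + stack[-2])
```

append 9 → [5, 0, 6, 9]
stack[-1] = stack[0]+stack[-1] = 5+9 = 14 → [5, 0, 6, 14]
append stack[0]+stack[0] = 5+5 = 10 → [5, 0, 6, 14, 10]
stack[-1] = stack[-1]-stack[0] = 10-5 = 5 → [5, 0, 6, 14, 5]
append stack[0]+stack[-1] = 5+5 = 10 → [5, 0, 6, 14, 5, 10]
insert 1 at 4 → [5, 0, 6, 14, 1, 5, 10]
stack[0]+stack[-2] = 5+5 = 10

10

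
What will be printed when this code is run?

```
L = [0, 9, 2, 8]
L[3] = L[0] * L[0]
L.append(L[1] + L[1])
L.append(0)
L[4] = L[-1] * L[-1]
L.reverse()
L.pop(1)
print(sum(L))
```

11

L[3] = L[0]*L[0] = 0*0 = 0 → [0, 9, 2, 0]
append L[1]+L[1] = 9+9 = 18 → [0, 9, 2, 0, 18]
append 0 → [0, 9, 2, 0, 18, 0]
L[4] = L[-1]*L[-1] = 0*0 = 0 → [0, 9, 2, 0, 0, 0]
reverse → [0, 0, 0, 2, 9, 0]
pop(1) removes 0 → [0, 0, 2, 9, 0]
sum = 11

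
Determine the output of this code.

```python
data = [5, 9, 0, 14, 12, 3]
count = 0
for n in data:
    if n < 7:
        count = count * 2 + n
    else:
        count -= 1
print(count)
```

15

n=5: <7, count = 0*2+5 = 5
n=9: not <7, count = 5-1 = 4
n=0: <7, count = 4*2+0 = 8
n=14: not <7, count = 8-1 = 7
n=12: not <7, count = 7-1 = 6
n=3: <7, count = 6*2+3 = 15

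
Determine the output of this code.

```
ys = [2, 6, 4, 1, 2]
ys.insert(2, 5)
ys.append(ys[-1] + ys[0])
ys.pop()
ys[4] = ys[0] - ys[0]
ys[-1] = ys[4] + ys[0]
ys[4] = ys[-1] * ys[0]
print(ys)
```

insert 5 at 2 → [2, 6, 5, 4, 1, 2]
append ys[-1]+ys[0] = 2+2 = 4 → [2, 6, 5, 4, 1, 2, 4]
pop() removes 4 → [2, 6, 5, 4, 1, 2]
ys[4] = ys[0]-ys[0] = 2-2 = 0 → [2, 6, 5, 4, 0, 2]
ys[-1] = ys[4]+ys[0] = 0+2 = 2 → [2, 6, 5, 4, 0, 2]
ys[4] = ys[-1]*ys[0] = 2*2 = 4 → [2, 6, 5, 4, 4, 2]

[2, 6, 5, 4, 4, 2]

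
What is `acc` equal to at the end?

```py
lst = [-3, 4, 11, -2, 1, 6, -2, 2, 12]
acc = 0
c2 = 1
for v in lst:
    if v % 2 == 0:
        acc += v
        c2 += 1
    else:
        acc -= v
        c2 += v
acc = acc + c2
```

27

v=-3: not even, acc = 0-(-3) = 3; c2=-2
v=4: even, acc = 3+4 = 7; c2=-1
v=11: not even, acc = 7-11 = -4; c2=10
v=-2: even, acc = (-4)+(-2) = -6; c2=11
v=1: not even, acc = (-6)-1 = -7; c2=12
v=6: even, acc = (-7)+6 = -1; c2=13
v=-2: even, acc = (-1)+(-2) = -3; c2=14
v=2: even, acc = (-3)+2 = -1; c2=15
v=12: even, acc = (-1)+12 = 11; c2=16
acc+c2 = 11+16 = 27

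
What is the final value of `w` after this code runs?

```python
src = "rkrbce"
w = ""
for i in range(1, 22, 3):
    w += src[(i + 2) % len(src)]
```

i=1: add src[3]='b' → 'b'
i=4: add src[0]='r' → 'br'
i=7: add src[3]='b' → 'brb'
i=10: add src[0]='r' → 'brbr'
i=13: add src[3]='b' → 'brbrb'
i=16: add src[0]='r' → 'brbrbr'
i=19: add src[3]='b' → 'brbrbrb'

'brbrbrb'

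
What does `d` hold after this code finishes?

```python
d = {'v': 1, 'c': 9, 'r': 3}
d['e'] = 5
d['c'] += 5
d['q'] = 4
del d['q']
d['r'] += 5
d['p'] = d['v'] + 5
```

{'v': 1, 'c': 14, 'r': 8, 'e': 5, 'p': 6}

d['e'] = 5 → {'v': 1, 'c': 9, 'r': 3, 'e': 5}
d['c'] = 9+5 = 14 → {'v': 1, 'c': 14, 'r': 3, 'e': 5}
d['q'] = 4 → {'v': 1, 'c': 14, 'r': 3, 'e': 5, 'q': 4}
del 'q' → {'v': 1, 'c': 14, 'r': 3, 'e': 5}
d['r'] = 3+5 = 8 → {'v': 1, 'c': 14, 'r': 8, 'e': 5}
d['p'] = d['v']+5 = 6 → {'v': 1, 'c': 14, 'r': 8, 'e': 5, 'p': 6}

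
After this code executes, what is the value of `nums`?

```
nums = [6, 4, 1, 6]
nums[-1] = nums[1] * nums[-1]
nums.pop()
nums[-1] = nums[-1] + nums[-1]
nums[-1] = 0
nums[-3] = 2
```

[2, 4, 0]

nums[-1] = nums[1]*nums[-1] = 4*6 = 24 → [6, 4, 1, 24]
pop() removes 24 → [6, 4, 1]
nums[-1] = nums[-1]+nums[-1] = 1+1 = 2 → [6, 4, 2]
nums[-1] = 0 → [6, 4, 0]
nums[-3] = 2 → [2, 4, 0]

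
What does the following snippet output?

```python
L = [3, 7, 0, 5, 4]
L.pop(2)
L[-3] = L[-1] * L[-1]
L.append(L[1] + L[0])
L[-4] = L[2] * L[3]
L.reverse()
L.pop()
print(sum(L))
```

pop(2) removes 0 → [3, 7, 5, 4]
L[-3] = L[-1]*L[-1] = 4*4 = 16 → [3, 16, 5, 4]
append L[1]+L[0] = 16+3 = 19 → [3, 16, 5, 4, 19]
L[-4] = L[2]*L[3] = 5*4 = 20 → [3, 20, 5, 4, 19]
reverse → [19, 4, 5, 20, 3]
pop() removes 3 → [19, 4, 5, 20]
sum = 48

48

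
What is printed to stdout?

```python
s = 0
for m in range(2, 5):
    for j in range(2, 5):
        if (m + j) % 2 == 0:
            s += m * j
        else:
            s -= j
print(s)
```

33

m=2,j=2: even sum, s = 0+4 = 4
m=2,j=3: odd sum, s = 4-3 = 1
m=2,j=4: even sum, s = 1+8 = 9
m=3,j=2: odd sum, s = 9-2 = 7
m=3,j=3: even sum, s = 7+9 = 16
m=3,j=4: odd sum, s = 16-4 = 12
m=4,j=2: even sum, s = 12+8 = 20
m=4,j=3: odd sum, s = 20-3 = 17
m=4,j=4: even sum, s = 17+16 = 33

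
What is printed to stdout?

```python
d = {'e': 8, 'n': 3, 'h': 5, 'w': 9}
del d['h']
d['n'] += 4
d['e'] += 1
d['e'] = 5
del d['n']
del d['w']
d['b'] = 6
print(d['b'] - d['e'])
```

1

del 'h' → {'e': 8, 'n': 3, 'w': 9}
d['n'] = 3+4 = 7 → {'e': 8, 'n': 7, 'w': 9}
d['e'] = 8+1 = 9 → {'e': 9, 'n': 7, 'w': 9}
d['e'] = 5 → {'e': 5, 'n': 7, 'w': 9}
del 'n' → {'e': 5, 'w': 9}
del 'w' → {'e': 5}
d['b'] = 6 → {'e': 5, 'b': 6}
d['b']-d['e'] = 6-5 = 1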